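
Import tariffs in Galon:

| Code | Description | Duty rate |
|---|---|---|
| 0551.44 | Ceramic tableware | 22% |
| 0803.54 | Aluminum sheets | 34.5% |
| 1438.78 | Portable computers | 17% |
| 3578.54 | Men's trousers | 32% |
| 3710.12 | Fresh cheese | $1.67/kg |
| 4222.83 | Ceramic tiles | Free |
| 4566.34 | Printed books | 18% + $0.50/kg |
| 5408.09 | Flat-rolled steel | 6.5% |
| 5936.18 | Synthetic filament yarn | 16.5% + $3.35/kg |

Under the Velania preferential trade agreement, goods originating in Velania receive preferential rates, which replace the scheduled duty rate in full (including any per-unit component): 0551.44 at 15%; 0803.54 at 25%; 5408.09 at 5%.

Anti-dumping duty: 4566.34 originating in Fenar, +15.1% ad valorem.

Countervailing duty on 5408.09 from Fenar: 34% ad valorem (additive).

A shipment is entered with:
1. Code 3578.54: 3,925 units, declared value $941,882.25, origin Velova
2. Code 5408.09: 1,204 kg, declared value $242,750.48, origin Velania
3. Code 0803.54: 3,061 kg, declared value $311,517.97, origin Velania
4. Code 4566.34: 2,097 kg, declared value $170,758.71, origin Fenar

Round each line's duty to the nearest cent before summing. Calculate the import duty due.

Line 1 (3578.54, Velova, 3,925 units, $941,882.25):
Base rate for 3578.54 is 32%.
Duty = $941,882.25 × 32% = $301,402.32.
Line 2 (5408.09, Velania, 1,204 kg, $242,750.48):
Base rate for 5408.09 is 6.5%.
Origin Velania qualifies under the Galon–Velania agreement and 5408.09 is covered: preferential rate 5% applies instead.
The additional-duty order on 5408.09 targets Fenar, not Velania; it does not apply.
Duty = $242,750.48 × 5% = $12,137.52.
Line 3 (0803.54, Velania, 3,061 kg, $311,517.97):
Base rate for 0803.54 is 34.5%.
Origin Velania qualifies under the Galon–Velania agreement and 0803.54 is covered: preferential rate 25% applies instead.
Duty = $311,517.97 × 25% = $77,879.49.
Line 4 (4566.34, Fenar, 2,097 kg, $170,758.71):
Base rate for 4566.34 is 18% + $0.50/kg.
Additional duty on 4566.34 from Fenar: +15.1%. Applied ad valorem rate: 18% + 15.1% = 33.1%.
Duty = $170,758.71 × 33.1% + 2,097 × $0.50 = $57,569.63.
Total = $301,402.32 + $12,137.52 + $77,879.49 + $57,569.63 = $448,988.96.

$448,988.96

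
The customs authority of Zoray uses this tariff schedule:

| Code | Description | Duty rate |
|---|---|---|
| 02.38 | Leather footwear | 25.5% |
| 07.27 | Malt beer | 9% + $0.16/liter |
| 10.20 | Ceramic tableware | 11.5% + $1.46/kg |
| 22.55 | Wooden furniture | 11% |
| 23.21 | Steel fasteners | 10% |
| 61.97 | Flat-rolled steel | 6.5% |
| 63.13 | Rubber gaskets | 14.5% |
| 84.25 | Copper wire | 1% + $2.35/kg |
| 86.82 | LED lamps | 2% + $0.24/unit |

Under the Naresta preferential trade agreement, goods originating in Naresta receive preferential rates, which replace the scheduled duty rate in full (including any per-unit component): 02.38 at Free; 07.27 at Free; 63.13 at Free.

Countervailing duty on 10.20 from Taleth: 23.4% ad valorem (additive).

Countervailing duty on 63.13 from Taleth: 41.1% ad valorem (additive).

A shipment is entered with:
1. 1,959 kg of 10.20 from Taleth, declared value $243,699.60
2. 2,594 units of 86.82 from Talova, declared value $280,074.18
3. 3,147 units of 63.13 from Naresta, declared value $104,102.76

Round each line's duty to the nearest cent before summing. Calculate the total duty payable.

Line 1 (10.20, Taleth, 1,959 kg, $243,699.60):
Base rate for 10.20 is 11.5% + $1.46/kg.
Additional duty on 10.20 from Taleth: +23.4%. Applied ad valorem rate: 11.5% + 23.4% = 34.9%.
Duty = $243,699.60 × 34.9% + 1,959 × $1.46 = $87,911.30.
Line 2 (86.82, Talova, 2,594 units, $280,074.18):
Base rate for 86.82 is 2% + $0.24/unit.
Duty = $280,074.18 × 2% + 2,594 × $0.24 = $6,224.04.
Line 3 (63.13, Naresta, 3,147 units, $104,102.76):
Base rate for 63.13 is 14.5%.
Origin Naresta qualifies under the Zoray–Naresta agreement and 63.13 is covered: preferential rate Free applies instead.
The additional-duty order on 63.13 targets Taleth, not Naresta; it does not apply.
Duty = $104,102.76 × 0% = $0.00.
Total = $87,911.30 + $6,224.04 + $0.00 = $94,135.34.

$94,135.34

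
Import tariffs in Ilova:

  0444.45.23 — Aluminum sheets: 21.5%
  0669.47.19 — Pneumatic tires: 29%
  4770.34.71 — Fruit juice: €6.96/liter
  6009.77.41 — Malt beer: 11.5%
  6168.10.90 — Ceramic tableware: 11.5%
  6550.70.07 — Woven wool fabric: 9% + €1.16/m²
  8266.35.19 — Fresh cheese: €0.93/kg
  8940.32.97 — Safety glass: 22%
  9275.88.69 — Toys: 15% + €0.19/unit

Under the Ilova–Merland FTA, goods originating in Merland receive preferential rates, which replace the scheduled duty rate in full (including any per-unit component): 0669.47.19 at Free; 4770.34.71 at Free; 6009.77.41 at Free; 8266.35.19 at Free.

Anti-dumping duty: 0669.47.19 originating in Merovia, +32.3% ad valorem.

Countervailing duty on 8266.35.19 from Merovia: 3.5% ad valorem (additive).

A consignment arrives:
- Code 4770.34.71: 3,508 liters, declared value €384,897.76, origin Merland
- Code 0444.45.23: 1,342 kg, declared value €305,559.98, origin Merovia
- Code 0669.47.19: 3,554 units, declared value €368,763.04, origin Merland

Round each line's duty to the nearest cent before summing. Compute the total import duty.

Line 1 (4770.34.71, Merland, 3,508 liters, €384,897.76):
Base rate for 4770.34.71 is €6.96/liter.
Origin Merland qualifies under the Ilova–Merland agreement and 4770.34.71 is covered: preferential rate Free applies instead.
Duty = €384,897.76 × 0% = €0.00.
Line 2 (0444.45.23, Merovia, 1,342 kg, €305,559.98):
Base rate for 0444.45.23 is 21.5%.
Duty = €305,559.98 × 21.5% = €65,695.40.
Line 3 (0669.47.19, Merland, 3,554 units, €368,763.04):
Base rate for 0669.47.19 is 29%.
Origin Merland qualifies under the Ilova–Merland agreement and 0669.47.19 is covered: preferential rate Free applies instead.
The additional-duty order on 0669.47.19 targets Merovia, not Merland; it does not apply.
Duty = €368,763.04 × 0% = €0.00.
Total = €0.00 + €65,695.40 + €0.00 = €65,695.40.

€65,695.40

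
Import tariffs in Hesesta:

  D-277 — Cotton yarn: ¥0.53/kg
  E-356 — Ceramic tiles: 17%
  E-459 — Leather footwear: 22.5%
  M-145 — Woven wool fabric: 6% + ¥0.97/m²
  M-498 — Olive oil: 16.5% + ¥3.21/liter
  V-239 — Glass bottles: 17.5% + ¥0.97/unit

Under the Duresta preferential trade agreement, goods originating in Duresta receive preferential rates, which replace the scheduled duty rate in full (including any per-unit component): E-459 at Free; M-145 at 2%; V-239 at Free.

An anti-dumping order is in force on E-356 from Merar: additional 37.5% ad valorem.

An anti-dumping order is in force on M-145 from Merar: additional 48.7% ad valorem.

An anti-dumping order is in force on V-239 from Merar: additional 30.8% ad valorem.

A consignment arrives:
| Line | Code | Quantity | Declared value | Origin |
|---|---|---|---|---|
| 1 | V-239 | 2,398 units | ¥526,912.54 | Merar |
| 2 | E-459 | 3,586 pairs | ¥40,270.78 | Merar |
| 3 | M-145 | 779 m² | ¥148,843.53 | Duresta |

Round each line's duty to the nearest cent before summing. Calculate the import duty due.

¥268,862.62

Line 1 (V-239, Merar, 2,398 units, ¥526,912.54):
Base rate for V-239 is 17.5% + ¥0.97/unit.
V-239 has an FTA preferential rate, but origin Merar is not Duresta; base rate stands.
Additional duty on V-239 from Merar: +30.8%. Applied ad valorem rate: 17.5% + 30.8% = 48.3%.
Duty = ¥526,912.54 × 48.3% + 2,398 × ¥0.97 = ¥256,824.82.
Line 2 (E-459, Merar, 3,586 pairs, ¥40,270.78):
Base rate for E-459 is 22.5%.
E-459 has an FTA preferential rate, but origin Merar is not Duresta; base rate stands.
Duty = ¥40,270.78 × 22.5% = ¥9,060.93.
Line 3 (M-145, Duresta, 779 m², ¥148,843.53):
Base rate for M-145 is 6% + ¥0.97/m².
Origin Duresta qualifies under the Hesesta–Duresta agreement and M-145 is covered: preferential rate 2% applies instead.
The additional-duty order on M-145 targets Merar, not Duresta; it does not apply.
Duty = ¥148,843.53 × 2% = ¥2,976.87.
Total = ¥256,824.82 + ¥9,060.93 + ¥2,976.87 = ¥268,862.62.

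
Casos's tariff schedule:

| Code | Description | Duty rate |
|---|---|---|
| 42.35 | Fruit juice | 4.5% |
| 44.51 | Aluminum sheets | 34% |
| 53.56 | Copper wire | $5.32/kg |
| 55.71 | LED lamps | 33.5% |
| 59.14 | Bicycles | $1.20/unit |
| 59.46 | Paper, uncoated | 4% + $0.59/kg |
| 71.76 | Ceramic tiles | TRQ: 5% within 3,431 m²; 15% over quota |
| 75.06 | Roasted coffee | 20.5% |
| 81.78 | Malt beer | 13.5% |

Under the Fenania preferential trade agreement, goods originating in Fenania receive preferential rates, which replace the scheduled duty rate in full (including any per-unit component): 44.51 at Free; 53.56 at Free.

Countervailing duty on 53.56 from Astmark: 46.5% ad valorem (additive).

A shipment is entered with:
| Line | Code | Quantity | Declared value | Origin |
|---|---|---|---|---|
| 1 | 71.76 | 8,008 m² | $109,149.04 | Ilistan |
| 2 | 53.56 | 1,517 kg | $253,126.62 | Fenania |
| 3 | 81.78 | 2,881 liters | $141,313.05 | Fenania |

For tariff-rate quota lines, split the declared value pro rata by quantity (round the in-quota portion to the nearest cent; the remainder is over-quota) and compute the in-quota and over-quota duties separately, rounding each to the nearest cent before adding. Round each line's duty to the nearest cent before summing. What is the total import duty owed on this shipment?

Line 1 (71.76, Ilistan, 8,008 m², $109,149.04):
Code 71.76 is under a tariff-rate quota (threshold 3,431 m²). In-quota: 3,431 m² at 5%; over-quota: 4,577 m² at 15%.
Pro-rata value split: in-quota = $109,149.04 × 3,431/8,008 = $46,764.53; over-quota = $109,149.04 − $46,764.53 = $62,384.51.
In-quota duty = $46,764.53 × 5% = $2,338.23. Over-quota duty = $62,384.51 × 15% = $9,357.68.
Line duty = $2,338.23 + $9,357.68 = $11,695.91.
Line 2 (53.56, Fenania, 1,517 kg, $253,126.62):
Base rate for 53.56 is $5.32/kg.
Origin Fenania qualifies under the Casos–Fenania agreement and 53.56 is covered: preferential rate Free applies instead.
The additional-duty order on 53.56 targets Astmark, not Fenania; it does not apply.
Duty = $253,126.62 × 0% = $0.00.
Line 3 (81.78, Fenania, 2,881 liters, $141,313.05):
Base rate for 81.78 is 13.5%.
Origin Fenania is the FTA partner but 81.78 is not on the preference list; base rate stands.
Duty = $141,313.05 × 13.5% = $19,077.26.
Total = $11,695.91 + $0.00 + $19,077.26 = $30,773.17.

$30,773.17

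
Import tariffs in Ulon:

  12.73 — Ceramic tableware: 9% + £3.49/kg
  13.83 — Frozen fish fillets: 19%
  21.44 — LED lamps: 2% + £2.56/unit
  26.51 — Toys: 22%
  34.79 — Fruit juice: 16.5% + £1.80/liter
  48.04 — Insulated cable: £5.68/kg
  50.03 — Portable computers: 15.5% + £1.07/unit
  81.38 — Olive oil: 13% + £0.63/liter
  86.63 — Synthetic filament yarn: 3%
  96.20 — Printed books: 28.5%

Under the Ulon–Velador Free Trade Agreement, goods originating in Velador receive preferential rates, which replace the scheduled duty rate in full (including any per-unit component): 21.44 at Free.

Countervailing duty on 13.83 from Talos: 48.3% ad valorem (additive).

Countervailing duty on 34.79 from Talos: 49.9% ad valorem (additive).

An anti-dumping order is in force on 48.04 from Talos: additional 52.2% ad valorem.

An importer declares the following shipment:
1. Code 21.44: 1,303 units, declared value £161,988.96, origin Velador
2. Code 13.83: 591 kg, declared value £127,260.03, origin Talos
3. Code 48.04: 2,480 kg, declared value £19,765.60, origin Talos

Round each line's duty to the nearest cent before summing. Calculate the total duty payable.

Line 1 (21.44, Velador, 1,303 units, £161,988.96):
Base rate for 21.44 is 2% + £2.56/unit.
Origin Velador qualifies under the Ulon–Velador agreement and 21.44 is covered: preferential rate Free applies instead.
Duty = £161,988.96 × 0% = £0.00.
Line 2 (13.83, Talos, 591 kg, £127,260.03):
Base rate for 13.83 is 19%.
Additional duty on 13.83 from Talos: +48.3%. Applied ad valorem rate: 19% + 48.3% = 67.3%.
Duty = £127,260.03 × 67.3% = £85,646.00.
Line 3 (48.04, Talos, 2,480 kg, £19,765.60):
Base rate for 48.04 is £5.68/kg.
Additional duty on 48.04 from Talos: +52.2% ad valorem. Applied ad valorem rate = 52.2%.
Duty = £19,765.60 × 52.2% + 2,480 × £5.68 = £24,404.04.
Total = £0.00 + £85,646.00 + £24,404.04 = £110,050.04.

£110,050.04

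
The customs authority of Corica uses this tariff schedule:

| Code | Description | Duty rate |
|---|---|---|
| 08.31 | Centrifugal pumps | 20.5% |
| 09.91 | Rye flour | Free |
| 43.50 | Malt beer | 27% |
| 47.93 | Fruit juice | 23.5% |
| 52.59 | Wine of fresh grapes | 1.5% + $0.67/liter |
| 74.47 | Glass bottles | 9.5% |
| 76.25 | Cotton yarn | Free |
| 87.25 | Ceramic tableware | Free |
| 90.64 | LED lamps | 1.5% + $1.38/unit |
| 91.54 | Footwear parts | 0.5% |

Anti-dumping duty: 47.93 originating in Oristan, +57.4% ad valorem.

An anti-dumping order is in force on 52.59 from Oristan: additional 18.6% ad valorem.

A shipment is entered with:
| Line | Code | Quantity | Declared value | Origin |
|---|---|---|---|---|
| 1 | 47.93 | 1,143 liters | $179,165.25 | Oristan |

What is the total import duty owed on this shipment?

$144,944.69

Line 1 (47.93, Oristan, 1,143 liters, $179,165.25):
Base rate for 47.93 is 23.5%.
Additional duty on 47.93 from Oristan: +57.4%. Applied ad valorem rate: 23.5% + 57.4% = 80.9%.
Duty = $179,165.25 × 80.9% = $144,944.69.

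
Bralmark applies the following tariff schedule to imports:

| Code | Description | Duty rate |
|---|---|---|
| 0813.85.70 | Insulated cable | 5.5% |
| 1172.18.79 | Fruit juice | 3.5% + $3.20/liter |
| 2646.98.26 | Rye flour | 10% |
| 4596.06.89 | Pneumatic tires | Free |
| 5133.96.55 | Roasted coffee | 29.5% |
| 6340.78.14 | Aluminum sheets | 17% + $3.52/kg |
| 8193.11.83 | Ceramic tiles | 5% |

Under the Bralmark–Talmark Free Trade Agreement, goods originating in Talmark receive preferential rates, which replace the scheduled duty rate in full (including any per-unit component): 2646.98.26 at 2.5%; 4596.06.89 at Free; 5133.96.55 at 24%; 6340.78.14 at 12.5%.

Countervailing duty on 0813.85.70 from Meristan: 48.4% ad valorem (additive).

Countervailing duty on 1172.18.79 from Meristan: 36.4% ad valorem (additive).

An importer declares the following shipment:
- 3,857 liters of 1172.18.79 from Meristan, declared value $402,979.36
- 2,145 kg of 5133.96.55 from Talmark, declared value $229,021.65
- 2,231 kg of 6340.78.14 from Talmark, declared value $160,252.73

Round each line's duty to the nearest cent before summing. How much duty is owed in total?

$248,127.95

Line 1 (1172.18.79, Meristan, 3,857 liters, $402,979.36):
Base rate for 1172.18.79 is 3.5% + $3.20/liter.
Additional duty on 1172.18.79 from Meristan: +36.4%. Applied ad valorem rate: 3.5% + 36.4% = 39.9%.
Duty = $402,979.36 × 39.9% + 3,857 × $3.20 = $173,131.16.
Line 2 (5133.96.55, Talmark, 2,145 kg, $229,021.65):
Base rate for 5133.96.55 is 29.5%.
Origin Talmark qualifies under the Bralmark–Talmark agreement and 5133.96.55 is covered: preferential rate 24% applies instead.
Duty = $229,021.65 × 24% = $54,965.20.
Line 3 (6340.78.14, Talmark, 2,231 kg, $160,252.73):
Base rate for 6340.78.14 is 17% + $3.52/kg.
Origin Talmark qualifies under the Bralmark–Talmark agreement and 6340.78.14 is covered: preferential rate 12.5% applies instead.
Duty = $160,252.73 × 12.5% = $20,031.59.
Total = $173,131.16 + $54,965.20 + $20,031.59 = $248,127.95.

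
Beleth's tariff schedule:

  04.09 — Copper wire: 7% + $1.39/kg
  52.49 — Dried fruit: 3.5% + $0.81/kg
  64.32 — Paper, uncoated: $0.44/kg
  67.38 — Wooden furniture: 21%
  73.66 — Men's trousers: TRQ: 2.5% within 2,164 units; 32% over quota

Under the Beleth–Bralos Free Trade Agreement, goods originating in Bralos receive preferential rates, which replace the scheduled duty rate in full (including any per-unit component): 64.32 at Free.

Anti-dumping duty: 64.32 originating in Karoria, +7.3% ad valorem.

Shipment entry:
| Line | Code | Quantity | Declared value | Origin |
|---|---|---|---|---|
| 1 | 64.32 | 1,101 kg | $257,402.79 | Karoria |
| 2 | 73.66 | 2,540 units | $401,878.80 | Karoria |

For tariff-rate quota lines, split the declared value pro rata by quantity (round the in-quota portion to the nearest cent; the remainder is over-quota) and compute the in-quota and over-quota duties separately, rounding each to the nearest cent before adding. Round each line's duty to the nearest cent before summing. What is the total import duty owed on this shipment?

Line 1 (64.32, Karoria, 1,101 kg, $257,402.79):
Base rate for 64.32 is $0.44/kg.
64.32 has an FTA preferential rate, but origin Karoria is not Bralos; base rate stands.
Additional duty on 64.32 from Karoria: +7.3% ad valorem. Applied ad valorem rate = 7.3%.
Duty = $257,402.79 × 7.3% + 1,101 × $0.44 = $19,274.84.
Line 2 (73.66, Karoria, 2,540 units, $401,878.80):
Code 73.66 is under a tariff-rate quota (threshold 2,164 units). In-quota: 2,164 units at 2.5%; over-quota: 376 units at 32%.
Pro-rata value split: in-quota = $401,878.80 × 2,164/2,540 = $342,388.08; over-quota = $401,878.80 − $342,388.08 = $59,490.72.
In-quota duty = $342,388.08 × 2.5% = $8,559.70. Over-quota duty = $59,490.72 × 32% = $19,037.03.
Line duty = $8,559.70 + $19,037.03 = $27,596.73.
Total = $19,274.84 + $27,596.73 = $46,871.57.

$46,871.57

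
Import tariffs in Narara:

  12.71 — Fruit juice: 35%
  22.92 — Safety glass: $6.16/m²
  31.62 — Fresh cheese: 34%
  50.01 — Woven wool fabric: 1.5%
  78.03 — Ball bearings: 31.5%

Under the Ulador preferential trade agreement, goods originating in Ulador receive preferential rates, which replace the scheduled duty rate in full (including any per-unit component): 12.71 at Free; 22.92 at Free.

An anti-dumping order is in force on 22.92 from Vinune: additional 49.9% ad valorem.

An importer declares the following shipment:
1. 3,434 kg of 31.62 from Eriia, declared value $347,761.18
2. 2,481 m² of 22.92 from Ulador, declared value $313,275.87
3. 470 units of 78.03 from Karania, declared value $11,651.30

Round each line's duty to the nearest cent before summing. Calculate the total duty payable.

$121,908.96

Line 1 (31.62, Eriia, 3,434 kg, $347,761.18):
Base rate for 31.62 is 34%.
Duty = $347,761.18 × 34% = $118,238.80.
Line 2 (22.92, Ulador, 2,481 m², $313,275.87):
Base rate for 22.92 is $6.16/m².
Origin Ulador qualifies under the Narara–Ulador agreement and 22.92 is covered: preferential rate Free applies instead.
The additional-duty order on 22.92 targets Vinune, not Ulador; it does not apply.
Duty = $313,275.87 × 0% = $0.00.
Line 3 (78.03, Karania, 470 units, $11,651.30):
Base rate for 78.03 is 31.5%.
Duty = $11,651.30 × 31.5% = $3,670.16.
Total = $118,238.80 + $0.00 + $3,670.16 = $121,908.96.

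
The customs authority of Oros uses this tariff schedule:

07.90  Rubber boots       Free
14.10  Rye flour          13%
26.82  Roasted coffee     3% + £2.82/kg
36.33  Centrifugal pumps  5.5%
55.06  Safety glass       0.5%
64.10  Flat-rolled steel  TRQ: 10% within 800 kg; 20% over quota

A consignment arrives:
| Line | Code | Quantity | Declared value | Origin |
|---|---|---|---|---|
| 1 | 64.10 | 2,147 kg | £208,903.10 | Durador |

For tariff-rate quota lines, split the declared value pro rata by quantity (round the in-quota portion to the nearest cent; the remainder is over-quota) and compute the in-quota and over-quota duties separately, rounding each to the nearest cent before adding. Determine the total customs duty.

£33,996.62

Line 1 (64.10, Durador, 2,147 kg, £208,903.10):
Code 64.10 is under a tariff-rate quota (threshold 800 kg). In-quota: 800 kg at 10%; over-quota: 1,347 kg at 20%.
Pro-rata value split: in-quota = £208,903.10 × 800/2,147 = £77,840.00; over-quota = £208,903.10 − £77,840.00 = £131,063.10.
In-quota duty = £77,840.00 × 10% = £7,784.00. Over-quota duty = £131,063.10 × 20% = £26,212.62.
Line duty = £7,784.00 + £26,212.62 = £33,996.62.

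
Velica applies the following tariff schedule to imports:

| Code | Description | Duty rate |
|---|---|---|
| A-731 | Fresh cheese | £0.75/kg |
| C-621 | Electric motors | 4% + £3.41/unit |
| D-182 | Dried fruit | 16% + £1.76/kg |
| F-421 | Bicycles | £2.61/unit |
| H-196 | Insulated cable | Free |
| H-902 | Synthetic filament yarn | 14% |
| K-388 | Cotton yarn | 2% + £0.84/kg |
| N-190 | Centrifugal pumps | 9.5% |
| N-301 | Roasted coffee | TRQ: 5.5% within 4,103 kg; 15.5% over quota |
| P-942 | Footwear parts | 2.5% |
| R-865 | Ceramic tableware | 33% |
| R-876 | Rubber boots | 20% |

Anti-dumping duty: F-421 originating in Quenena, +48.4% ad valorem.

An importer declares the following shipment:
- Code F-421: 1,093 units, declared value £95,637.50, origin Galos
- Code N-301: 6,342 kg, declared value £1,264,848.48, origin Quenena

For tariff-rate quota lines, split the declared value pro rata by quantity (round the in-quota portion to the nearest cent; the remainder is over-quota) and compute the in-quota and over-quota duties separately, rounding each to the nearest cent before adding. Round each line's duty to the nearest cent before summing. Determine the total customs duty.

£117,074.01

Line 1 (F-421, Galos, 1,093 units, £95,637.50):
Base rate for F-421 is £2.61/unit.
The additional-duty order on F-421 targets Quenena, not Galos; it does not apply.
Duty = 1,093 × £2.61 = £2,852.73.
Line 2 (N-301, Quenena, 6,342 kg, £1,264,848.48):
Code N-301 is under a tariff-rate quota (threshold 4,103 kg). In-quota: 4,103 kg at 5.5%; over-quota: 2,239 kg at 15.5%.
Pro-rata value split: in-quota = £1,264,848.48 × 4,103/6,342 = £818,302.32; over-quota = £1,264,848.48 − £818,302.32 = £446,546.16.
In-quota duty = £818,302.32 × 5.5% = £45,006.63. Over-quota duty = £446,546.16 × 15.5% = £69,214.65.
Line duty = £45,006.63 + £69,214.65 = £114,221.28.
Total = £2,852.73 + £114,221.28 = £117,074.01.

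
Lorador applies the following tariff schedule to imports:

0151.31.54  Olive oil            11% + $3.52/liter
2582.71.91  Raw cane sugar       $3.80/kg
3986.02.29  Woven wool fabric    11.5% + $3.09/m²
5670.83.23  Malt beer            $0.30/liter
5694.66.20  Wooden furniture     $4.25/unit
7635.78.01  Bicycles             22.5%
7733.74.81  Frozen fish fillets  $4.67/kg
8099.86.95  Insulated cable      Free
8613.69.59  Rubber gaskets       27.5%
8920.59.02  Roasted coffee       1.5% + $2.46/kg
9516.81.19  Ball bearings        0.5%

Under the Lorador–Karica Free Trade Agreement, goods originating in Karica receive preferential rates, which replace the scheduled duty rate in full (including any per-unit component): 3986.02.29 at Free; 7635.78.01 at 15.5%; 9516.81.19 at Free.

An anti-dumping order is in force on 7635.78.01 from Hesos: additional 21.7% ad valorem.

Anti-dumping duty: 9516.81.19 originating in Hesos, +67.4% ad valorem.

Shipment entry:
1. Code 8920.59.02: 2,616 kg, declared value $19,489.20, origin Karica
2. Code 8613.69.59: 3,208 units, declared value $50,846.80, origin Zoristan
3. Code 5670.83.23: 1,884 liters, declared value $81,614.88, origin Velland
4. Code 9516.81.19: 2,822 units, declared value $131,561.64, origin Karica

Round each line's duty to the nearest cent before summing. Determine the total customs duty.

Line 1 (8920.59.02, Karica, 2,616 kg, $19,489.20):
Base rate for 8920.59.02 is 1.5% + $2.46/kg.
Origin Karica is the FTA partner but 8920.59.02 is not on the preference list; base rate stands.
Duty = $19,489.20 × 1.5% + 2,616 × $2.46 = $6,727.70.
Line 2 (8613.69.59, Zoristan, 3,208 units, $50,846.80):
Base rate for 8613.69.59 is 27.5%.
Duty = $50,846.80 × 27.5% = $13,982.87.
Line 3 (5670.83.23, Velland, 1,884 liters, $81,614.88):
Base rate for 5670.83.23 is $0.30/liter.
Duty = 1,884 × $0.30 = $565.20.
Line 4 (9516.81.19, Karica, 2,822 units, $131,561.64):
Base rate for 9516.81.19 is 0.5%.
Origin Karica qualifies under the Lorador–Karica agreement and 9516.81.19 is covered: preferential rate Free applies instead.
The additional-duty order on 9516.81.19 targets Hesos, not Karica; it does not apply.
Duty = $131,561.64 × 0% = $0.00.
Total = $6,727.70 + $13,982.87 + $565.20 + $0.00 = $21,275.77.

$21,275.77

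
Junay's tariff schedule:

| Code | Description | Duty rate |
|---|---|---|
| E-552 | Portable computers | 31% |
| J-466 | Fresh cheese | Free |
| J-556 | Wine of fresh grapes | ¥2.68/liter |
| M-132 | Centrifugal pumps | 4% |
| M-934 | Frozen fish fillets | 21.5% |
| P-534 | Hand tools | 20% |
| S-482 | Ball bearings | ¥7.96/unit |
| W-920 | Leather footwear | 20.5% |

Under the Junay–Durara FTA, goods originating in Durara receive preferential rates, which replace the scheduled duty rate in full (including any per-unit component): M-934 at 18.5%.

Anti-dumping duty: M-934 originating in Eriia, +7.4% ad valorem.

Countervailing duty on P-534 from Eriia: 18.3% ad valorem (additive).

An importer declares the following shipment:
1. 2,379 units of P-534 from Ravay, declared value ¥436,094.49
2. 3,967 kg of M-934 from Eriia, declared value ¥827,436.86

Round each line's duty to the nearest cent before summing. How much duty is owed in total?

Line 1 (P-534, Ravay, 2,379 units, ¥436,094.49):
Base rate for P-534 is 20%.
The additional-duty order on P-534 targets Eriia, not Ravay; it does not apply.
Duty = ¥436,094.49 × 20% = ¥87,218.90.
Line 2 (M-934, Eriia, 3,967 kg, ¥827,436.86):
Base rate for M-934 is 21.5%.
M-934 has an FTA preferential rate, but origin Eriia is not Durara; base rate stands.
Additional duty on M-934 from Eriia: +7.4%. Applied ad valorem rate: 21.5% + 7.4% = 28.9%.
Duty = ¥827,436.86 × 28.9% = ¥239,129.25.
Total = ¥87,218.90 + ¥239,129.25 = ¥326,348.15.

¥326,348.15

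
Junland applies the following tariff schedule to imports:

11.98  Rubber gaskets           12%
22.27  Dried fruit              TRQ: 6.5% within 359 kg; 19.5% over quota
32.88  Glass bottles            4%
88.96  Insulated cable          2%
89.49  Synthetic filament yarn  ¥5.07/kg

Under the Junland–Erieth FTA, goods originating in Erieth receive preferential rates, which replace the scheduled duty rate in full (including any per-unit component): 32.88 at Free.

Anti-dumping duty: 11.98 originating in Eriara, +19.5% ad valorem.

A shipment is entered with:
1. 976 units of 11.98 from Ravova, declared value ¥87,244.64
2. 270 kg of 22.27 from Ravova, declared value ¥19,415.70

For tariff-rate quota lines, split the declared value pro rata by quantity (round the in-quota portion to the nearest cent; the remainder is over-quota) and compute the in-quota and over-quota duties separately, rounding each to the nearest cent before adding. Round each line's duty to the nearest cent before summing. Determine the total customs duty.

Line 1 (11.98, Ravova, 976 units, ¥87,244.64):
Base rate for 11.98 is 12%.
The additional-duty order on 11.98 targets Eriara, not Ravova; it does not apply.
Duty = ¥87,244.64 × 12% = ¥10,469.36.
Line 2 (22.27, Ravova, 270 kg, ¥19,415.70):
Code 22.27 is under a tariff-rate quota (threshold 359 kg). Quantity 270 kg is within the quota, so the in-quota rate 6.5% applies to the full value.
Duty = ¥19,415.70 × 6.5% = ¥1,262.02.
Total = ¥10,469.36 + ¥1,262.02 = ¥11,731.38.

¥11,731.38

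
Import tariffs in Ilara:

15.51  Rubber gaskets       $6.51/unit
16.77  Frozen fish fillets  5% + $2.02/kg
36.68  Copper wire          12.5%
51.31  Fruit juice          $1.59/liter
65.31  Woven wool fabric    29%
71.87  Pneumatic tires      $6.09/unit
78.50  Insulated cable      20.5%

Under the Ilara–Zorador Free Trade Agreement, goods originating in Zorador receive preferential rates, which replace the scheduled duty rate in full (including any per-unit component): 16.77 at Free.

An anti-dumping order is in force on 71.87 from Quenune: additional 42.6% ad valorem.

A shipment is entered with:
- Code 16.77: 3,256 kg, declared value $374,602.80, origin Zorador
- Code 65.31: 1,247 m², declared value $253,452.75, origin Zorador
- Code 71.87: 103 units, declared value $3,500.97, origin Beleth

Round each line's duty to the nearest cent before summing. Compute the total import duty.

$74,128.57

Line 1 (16.77, Zorador, 3,256 kg, $374,602.80):
Base rate for 16.77 is 5% + $2.02/kg.
Origin Zorador qualifies under the Ilara–Zorador agreement and 16.77 is covered: preferential rate Free applies instead.
Duty = $374,602.80 × 0% = $0.00.
Line 2 (65.31, Zorador, 1,247 m², $253,452.75):
Base rate for 65.31 is 29%.
Origin Zorador is the FTA partner but 65.31 is not on the preference list; base rate stands.
Duty = $253,452.75 × 29% = $73,501.30.
Line 3 (71.87, Beleth, 103 units, $3,500.97):
Base rate for 71.87 is $6.09/unit.
The additional-duty order on 71.87 targets Quenune, not Beleth; it does not apply.
Duty = 103 × $6.09 = $627.27.
Total = $0.00 + $73,501.30 + $627.27 = $74,128.57.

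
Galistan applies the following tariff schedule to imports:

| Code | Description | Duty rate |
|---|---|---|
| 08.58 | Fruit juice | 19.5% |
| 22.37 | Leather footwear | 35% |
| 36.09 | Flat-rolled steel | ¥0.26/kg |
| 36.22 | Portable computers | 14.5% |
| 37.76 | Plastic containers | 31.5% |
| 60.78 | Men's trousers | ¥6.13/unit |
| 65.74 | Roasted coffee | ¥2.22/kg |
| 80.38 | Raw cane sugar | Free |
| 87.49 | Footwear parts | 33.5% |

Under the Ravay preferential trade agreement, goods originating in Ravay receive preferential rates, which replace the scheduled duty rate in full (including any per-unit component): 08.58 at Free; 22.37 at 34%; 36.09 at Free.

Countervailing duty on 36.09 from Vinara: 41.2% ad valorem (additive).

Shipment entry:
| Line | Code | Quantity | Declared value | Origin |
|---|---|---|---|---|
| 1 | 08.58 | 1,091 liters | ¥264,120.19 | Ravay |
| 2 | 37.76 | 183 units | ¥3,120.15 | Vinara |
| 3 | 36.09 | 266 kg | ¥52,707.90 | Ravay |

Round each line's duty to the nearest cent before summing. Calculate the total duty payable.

Line 1 (08.58, Ravay, 1,091 liters, ¥264,120.19):
Base rate for 08.58 is 19.5%.
Origin Ravay qualifies under the Galistan–Ravay agreement and 08.58 is covered: preferential rate Free applies instead.
Duty = ¥264,120.19 × 0% = ¥0.00.
Line 2 (37.76, Vinara, 183 units, ¥3,120.15):
Base rate for 37.76 is 31.5%.
Duty = ¥3,120.15 × 31.5% = ¥982.85.
Line 3 (36.09, Ravay, 266 kg, ¥52,707.90):
Base rate for 36.09 is ¥0.26/kg.
Origin Ravay qualifies under the Galistan–Ravay agreement and 36.09 is covered: preferential rate Free applies instead.
The additional-duty order on 36.09 targets Vinara, not Ravay; it does not apply.
Duty = ¥52,707.90 × 0% = ¥0.00.
Total = ¥0.00 + ¥982.85 + ¥0.00 = ¥982.85.

¥982.85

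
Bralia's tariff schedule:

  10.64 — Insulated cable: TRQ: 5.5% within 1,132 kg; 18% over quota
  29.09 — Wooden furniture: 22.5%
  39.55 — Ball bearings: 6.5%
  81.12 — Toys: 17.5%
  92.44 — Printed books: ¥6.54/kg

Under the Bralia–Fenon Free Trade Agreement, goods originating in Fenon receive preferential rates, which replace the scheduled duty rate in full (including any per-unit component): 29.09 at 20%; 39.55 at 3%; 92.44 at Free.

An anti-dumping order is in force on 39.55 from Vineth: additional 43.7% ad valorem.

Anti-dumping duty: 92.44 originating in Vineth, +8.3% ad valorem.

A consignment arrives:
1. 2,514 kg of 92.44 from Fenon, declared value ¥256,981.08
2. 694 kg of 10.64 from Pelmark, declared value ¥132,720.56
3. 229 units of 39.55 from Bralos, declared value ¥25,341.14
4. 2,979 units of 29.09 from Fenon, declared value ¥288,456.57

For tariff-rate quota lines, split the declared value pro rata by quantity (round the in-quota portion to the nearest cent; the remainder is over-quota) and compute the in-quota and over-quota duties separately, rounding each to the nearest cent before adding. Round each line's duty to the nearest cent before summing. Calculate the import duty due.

Line 1 (92.44, Fenon, 2,514 kg, ¥256,981.08):
Base rate for 92.44 is ¥6.54/kg.
Origin Fenon qualifies under the Bralia–Fenon agreement and 92.44 is covered: preferential rate Free applies instead.
The additional-duty order on 92.44 targets Vineth, not Fenon; it does not apply.
Duty = ¥256,981.08 × 0% = ¥0.00.
Line 2 (10.64, Pelmark, 694 kg, ¥132,720.56):
Code 10.64 is under a tariff-rate quota (threshold 1,132 kg). Quantity 694 kg is within the quota, so the in-quota rate 5.5% applies to the full value.
Duty = ¥132,720.56 × 5.5% = ¥7,299.63.
Line 3 (39.55, Bralos, 229 units, ¥25,341.14):
Base rate for 39.55 is 6.5%.
39.55 has an FTA preferential rate, but origin Bralos is not Fenon; base rate stands.
The additional-duty order on 39.55 targets Vineth, not Bralos; it does not apply.
Duty = ¥25,341.14 × 6.5% = ¥1,647.17.
Line 4 (29.09, Fenon, 2,979 units, ¥288,456.57):
Base rate for 29.09 is 22.5%.
Origin Fenon qualifies under the Bralia–Fenon agreement and 29.09 is covered: preferential rate 20% applies instead.
Duty = ¥288,456.57 × 20% = ¥57,691.31.
Total = ¥0.00 + ¥7,299.63 + ¥1,647.17 + ¥57,691.31 = ¥66,638.11.

¥66,638.11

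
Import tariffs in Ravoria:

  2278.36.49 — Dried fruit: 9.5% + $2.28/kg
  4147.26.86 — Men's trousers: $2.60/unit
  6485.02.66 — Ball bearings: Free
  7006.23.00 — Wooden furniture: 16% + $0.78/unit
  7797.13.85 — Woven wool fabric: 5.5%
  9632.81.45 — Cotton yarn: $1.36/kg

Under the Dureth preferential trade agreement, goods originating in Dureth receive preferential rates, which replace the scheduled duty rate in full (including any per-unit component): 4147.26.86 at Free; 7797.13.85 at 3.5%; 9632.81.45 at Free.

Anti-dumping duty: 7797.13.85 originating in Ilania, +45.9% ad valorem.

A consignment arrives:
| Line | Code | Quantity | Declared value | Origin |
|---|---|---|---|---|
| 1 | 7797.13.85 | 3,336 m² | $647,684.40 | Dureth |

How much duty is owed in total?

Line 1 (7797.13.85, Dureth, 3,336 m², $647,684.40):
Base rate for 7797.13.85 is 5.5%.
Origin Dureth qualifies under the Ravoria–Dureth agreement and 7797.13.85 is covered: preferential rate 3.5% applies instead.
The additional-duty order on 7797.13.85 targets Ilania, not Dureth; it does not apply.
Duty = $647,684.40 × 3.5% = $22,668.95.

$22,668.95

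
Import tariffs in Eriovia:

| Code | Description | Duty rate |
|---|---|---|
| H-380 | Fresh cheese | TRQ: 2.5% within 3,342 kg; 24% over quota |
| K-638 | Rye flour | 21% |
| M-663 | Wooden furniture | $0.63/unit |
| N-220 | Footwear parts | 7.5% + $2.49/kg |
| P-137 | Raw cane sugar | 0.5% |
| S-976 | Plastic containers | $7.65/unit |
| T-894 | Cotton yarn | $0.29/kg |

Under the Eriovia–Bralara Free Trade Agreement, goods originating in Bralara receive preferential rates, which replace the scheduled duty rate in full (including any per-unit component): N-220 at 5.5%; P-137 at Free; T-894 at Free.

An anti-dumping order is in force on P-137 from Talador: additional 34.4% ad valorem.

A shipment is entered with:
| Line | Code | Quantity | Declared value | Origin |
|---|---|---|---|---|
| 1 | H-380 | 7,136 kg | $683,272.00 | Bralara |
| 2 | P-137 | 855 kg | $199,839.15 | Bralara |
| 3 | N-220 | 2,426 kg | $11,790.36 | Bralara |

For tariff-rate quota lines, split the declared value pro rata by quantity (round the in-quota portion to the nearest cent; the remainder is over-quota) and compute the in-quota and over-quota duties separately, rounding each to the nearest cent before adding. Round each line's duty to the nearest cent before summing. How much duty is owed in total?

$95,834.50

Line 1 (H-380, Bralara, 7,136 kg, $683,272.00):
Code H-380 is under a tariff-rate quota (threshold 3,342 kg). In-quota: 3,342 kg at 2.5%; over-quota: 3,794 kg at 24%.
Pro-rata value split: in-quota = $683,272.00 × 3,342/7,136 = $319,996.50; over-quota = $683,272.00 − $319,996.50 = $363,275.50.
In-quota duty = $319,996.50 × 2.5% = $7,999.91. Over-quota duty = $363,275.50 × 24% = $87,186.12.
Line duty = $7,999.91 + $87,186.12 = $95,186.03.
Line 2 (P-137, Bralara, 855 kg, $199,839.15):
Base rate for P-137 is 0.5%.
Origin Bralara qualifies under the Eriovia–Bralara agreement and P-137 is covered: preferential rate Free applies instead.
The additional-duty order on P-137 targets Talador, not Bralara; it does not apply.
Duty = $199,839.15 × 0% = $0.00.
Line 3 (N-220, Bralara, 2,426 kg, $11,790.36):
Base rate for N-220 is 7.5% + $2.49/kg.
Origin Bralara qualifies under the Eriovia–Bralara agreement and N-220 is covered: preferential rate 5.5% applies instead.
Duty = $11,790.36 × 5.5% = $648.47.
Total = $95,186.03 + $0.00 + $648.47 = $95,834.50.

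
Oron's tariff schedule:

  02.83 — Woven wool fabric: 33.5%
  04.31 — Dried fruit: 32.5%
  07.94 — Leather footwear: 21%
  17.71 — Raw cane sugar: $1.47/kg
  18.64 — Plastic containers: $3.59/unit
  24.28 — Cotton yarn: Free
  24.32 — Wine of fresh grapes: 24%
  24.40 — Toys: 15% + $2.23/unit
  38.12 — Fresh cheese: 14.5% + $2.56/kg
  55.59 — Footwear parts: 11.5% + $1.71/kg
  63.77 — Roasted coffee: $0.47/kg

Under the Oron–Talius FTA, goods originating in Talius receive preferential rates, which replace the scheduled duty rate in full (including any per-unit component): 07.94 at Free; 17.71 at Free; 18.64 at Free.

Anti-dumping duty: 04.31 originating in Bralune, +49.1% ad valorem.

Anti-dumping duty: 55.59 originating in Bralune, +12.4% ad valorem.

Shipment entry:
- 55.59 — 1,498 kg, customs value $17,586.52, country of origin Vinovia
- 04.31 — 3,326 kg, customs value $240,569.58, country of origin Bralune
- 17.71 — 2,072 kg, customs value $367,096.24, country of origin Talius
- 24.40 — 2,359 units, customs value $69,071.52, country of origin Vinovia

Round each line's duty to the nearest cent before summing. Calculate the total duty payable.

Line 1 (55.59, Vinovia, 1,498 kg, $17,586.52):
Base rate for 55.59 is 11.5% + $1.71/kg.
The additional-duty order on 55.59 targets Bralune, not Vinovia; it does not apply.
Duty = $17,586.52 × 11.5% + 1,498 × $1.71 = $4,584.03.
Line 2 (04.31, Bralune, 3,326 kg, $240,569.58):
Base rate for 04.31 is 32.5%.
Additional duty on 04.31 from Bralune: +49.1%. Applied ad valorem rate: 32.5% + 49.1% = 81.6%.
Duty = $240,569.58 × 81.6% = $196,304.78.
Line 3 (17.71, Talius, 2,072 kg, $367,096.24):
Base rate for 17.71 is $1.47/kg.
Origin Talius qualifies under the Oron–Talius agreement and 17.71 is covered: preferential rate Free applies instead.
Duty = $367,096.24 × 0% = $0.00.
Line 4 (24.40, Vinovia, 2,359 units, $69,071.52):
Base rate for 24.40 is 15% + $2.23/unit.
Duty = $69,071.52 × 15% + 2,359 × $2.23 = $15,621.30.
Total = $4,584.03 + $196,304.78 + $0.00 + $15,621.30 = $216,510.11.

$216,510.11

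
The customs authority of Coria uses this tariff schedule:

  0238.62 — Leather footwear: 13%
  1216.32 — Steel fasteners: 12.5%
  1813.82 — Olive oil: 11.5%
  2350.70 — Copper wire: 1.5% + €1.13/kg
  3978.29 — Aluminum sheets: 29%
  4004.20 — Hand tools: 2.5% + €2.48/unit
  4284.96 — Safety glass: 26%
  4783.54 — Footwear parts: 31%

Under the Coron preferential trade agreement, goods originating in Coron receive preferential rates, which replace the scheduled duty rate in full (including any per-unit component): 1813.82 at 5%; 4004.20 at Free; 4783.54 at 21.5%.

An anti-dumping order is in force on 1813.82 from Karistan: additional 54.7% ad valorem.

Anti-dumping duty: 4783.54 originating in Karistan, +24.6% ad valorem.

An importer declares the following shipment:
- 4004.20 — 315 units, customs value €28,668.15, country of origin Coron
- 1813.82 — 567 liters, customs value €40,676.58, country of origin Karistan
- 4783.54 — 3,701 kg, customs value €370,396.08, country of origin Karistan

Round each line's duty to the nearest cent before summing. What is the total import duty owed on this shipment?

€232,868.12

Line 1 (4004.20, Coron, 315 units, €28,668.15):
Base rate for 4004.20 is 2.5% + €2.48/unit.
Origin Coron qualifies under the Coria–Coron agreement and 4004.20 is covered: preferential rate Free applies instead.
Duty = €28,668.15 × 0% = €0.00.
Line 2 (1813.82, Karistan, 567 liters, €40,676.58):
Base rate for 1813.82 is 11.5%.
1813.82 has an FTA preferential rate, but origin Karistan is not Coron; base rate stands.
Additional duty on 1813.82 from Karistan: +54.7%. Applied ad valorem rate: 11.5% + 54.7% = 66.2%.
Duty = €40,676.58 × 66.2% = €26,927.90.
Line 3 (4783.54, Karistan, 3,701 kg, €370,396.08):
Base rate for 4783.54 is 31%.
4783.54 has an FTA preferential rate, but origin Karistan is not Coron; base rate stands.
Additional duty on 4783.54 from Karistan: +24.6%. Applied ad valorem rate: 31% + 24.6% = 55.6%.
Duty = €370,396.08 × 55.6% = €205,940.22.
Total = €0.00 + €26,927.90 + €205,940.22 = €232,868.12.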